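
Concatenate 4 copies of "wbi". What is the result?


Input string: 'wbi'
Operation: repeat 4 times
Concatenation: 'wbi' + 'wbi' + 'wbi' + 'wbi'
Result: wbiwbiwbiwbi


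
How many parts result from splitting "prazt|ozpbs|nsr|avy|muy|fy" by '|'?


Input string: 'prazt|ozpbs|nsr|avy|muy|fy'
Delimiter: '|'
Split result: 'prazt', 'ozpbs', 'nsr', 'avy', 'muy', 'fy'
Number of parts: 6


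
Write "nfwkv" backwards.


Input string: 'nfwkv'
Operation: reverse character order
Original order: 'n' -> 'f' -> 'w' -> 'k' -> 'v'
Reversed order: 'v' -> 'k' -> 'w' -> 'f' -> 'n'
Result: vkwfn


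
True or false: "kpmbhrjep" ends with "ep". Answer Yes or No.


Input string: 'kpmbhrjep'
Suffix to check: 'ep'
Last 2 characters of input: 'ep'
Match: True
Result: Yes


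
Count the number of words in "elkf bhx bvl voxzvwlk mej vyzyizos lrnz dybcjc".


Input string: 'elkf bhx bvl voxzvwlk mej vyzyizos lrnz dybcjc'
Operation: split by spaces
Words found: 'elkf', 'bhx', 'bvl', 'voxzvwlk', 'mej', 'vyzyizos', 'lrnz', 'dybcjc'
Word count: 8


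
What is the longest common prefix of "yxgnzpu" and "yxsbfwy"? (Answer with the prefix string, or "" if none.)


String 1: 'yxgnzpu'
String 2: 'yxsbfwy'
Compare position by position:
pos 0: 'y' vs 'y' match
pos 1: 'x' vs 'x' match
pos 2: 'g' vs 's' differ -> stop
Longest common prefix: "yx" (length 2)


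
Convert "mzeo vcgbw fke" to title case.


Input string: 'mzeo vcgbw fke'
Operation: capitalize first letter of each word
Word transformations: 'mzeo'->'Mzeo', 'vcgbw'->'Vcgbw', 'fke'->'Fke'
Result: Mzeo Vcgbw Fke


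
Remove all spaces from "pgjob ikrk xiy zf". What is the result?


Input string: 'pgjob ikrk xiy zf'
Operation: remove all spaces
Words: 'pgjob', 'ikrk', 'xiy', 'zf'
Join without spaces: pgjobikrkxiyzf


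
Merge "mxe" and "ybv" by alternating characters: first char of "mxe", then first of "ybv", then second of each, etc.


String 1: 'mxe'
String 2: 'ybv'
Operation: alternate characters
Pairs: 'm'+'y', 'x'+'b', 'e'+'v'
Result: myxbev


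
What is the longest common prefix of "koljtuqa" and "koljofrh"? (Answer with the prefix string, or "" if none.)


String 1: 'koljtuqa'
String 2: 'koljofrh'
Compare position by position:
pos 0: 'k' vs 'k' match
pos 1: 'o' vs 'o' match
pos 2: 'l' vs 'l' match
pos 3: 'j' vs 'j' match
pos 4: 't' vs 'o' differ -> stop
Longest common prefix: "kolj" (length 4)


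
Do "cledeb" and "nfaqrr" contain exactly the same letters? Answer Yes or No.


String 1: 'cledeb' -> sorted: 'bcdeel'
String 2: 'nfaqrr' -> sorted: 'afnqrr'
Compare sorted forms: 'bcdeel' != 'afnqrr'
Anagram: No


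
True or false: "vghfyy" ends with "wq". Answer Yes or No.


Input string: 'vghfyy'
Suffix to check: 'wq'
Last 2 characters of input: 'yy'
Match: False
Result: No


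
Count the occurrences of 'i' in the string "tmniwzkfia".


Input string: 'tmniwzkfia'
Target character: 'i'
Scan each position: s[3]='i', s[8]='i'
Matches found at indices: 3, 8
Total: 2


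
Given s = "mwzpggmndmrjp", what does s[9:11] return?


Input string: 'mwzpggmndmrjp'
Operation: slice [9:11]
Extract characters: s[9]='m', s[10]='r'
Result: mr


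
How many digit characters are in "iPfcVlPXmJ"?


Input string: 'iPfcVlPXmJ'
Operation: count digit characters (0-9)
Scan: 'i', 'P', 'f', 'c', 'V', 'l', 'P', 'X', 'm', 'J'
Digits found: 0
Result: 0


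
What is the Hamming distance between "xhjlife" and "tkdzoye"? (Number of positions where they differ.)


String 1: 'xhjlife'
String 2: 'tkdzoye'
Compare each position: pos 0: 'x'!='t', pos 1: 'h'!='k', pos 2: 'j'!='d', pos 3: 'l'!='z', pos 4: 'i'!='o', pos 5: 'f'!='y', pos 6: 'e'=='e'
Differing positions: 6
Hamming distance: 6


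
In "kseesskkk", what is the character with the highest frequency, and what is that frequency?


Input: 'kseesskkk'
Operation: tally each character
Counts: 'e':2, 'k':4, 's':3
Maximum: 'k' appears 4 times


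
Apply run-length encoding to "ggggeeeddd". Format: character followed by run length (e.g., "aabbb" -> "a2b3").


Input: 'ggggeeeddd'
Operation: identify consecutive runs
Runs: 'gggg' -> g4, 'eee' -> e3, 'ddd' -> d3
Encoded: g4e3d3


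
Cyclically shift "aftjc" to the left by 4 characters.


Input: 'aftjc', shift = 4
Operation: split at index 4 and swap parts
Front part s[0:4] = 'aftj'
Back part s[4:] = 'c'
Rotated = back + front = 'c' + 'aftj'
Result: caftj


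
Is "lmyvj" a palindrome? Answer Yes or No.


Input string: 'lmyvj'
Reversed: 'jvyml'
Compare pairs: s[0]='l' vs s[4]='j' (mismatch), s[1]='m' vs s[3]='v' (mismatch)
Palindrome: No


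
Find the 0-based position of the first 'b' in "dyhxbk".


Input string: 'dyhxbk'
Target: 'b'
Scanning left to right: s[0]='d', s[1]='y', s[2]='h', s[3]='x', s[4]='b'
First match at index: 4


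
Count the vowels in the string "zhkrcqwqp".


Input string: 'zhkrcqwqp'
Operation: count vowels (a, e, i, o, u)
Scan: s[0]='z', s[1]='h', s[2]='k', s[3]='r', s[4]='c', s[5]='q', s[6]='w', s[7]='q', s[8]='p'
Vowels found: 0
Result: 0


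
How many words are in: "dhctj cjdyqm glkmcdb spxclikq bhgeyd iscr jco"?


Input string: 'dhctj cjdyqm glkmcdb spxclikq bhgeyd iscr jco'
Operation: split by spaces
Words found: 'dhctj', 'cjdyqm', 'glkmcdb', 'spxclikq', 'bhgeyd', 'iscr', 'jco'
Word count: 7


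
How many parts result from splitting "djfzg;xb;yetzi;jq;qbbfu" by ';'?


Input string: 'djfzg;xb;yetzi;jq;qbbfu'
Delimiter: ';'
Split result: 'djfzg', 'xb', 'yetzi', 'jq', 'qbbfu'
Number of parts: 5


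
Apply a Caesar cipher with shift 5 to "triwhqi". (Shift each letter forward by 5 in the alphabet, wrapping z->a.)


Input: 'triwhqi', shift = 5
Operation: for each letter, (position + 5) mod 26
Mapping: 't'(19+5=24)->'y', 'r'(17+5=22)->'w', 'i'(8+5=13)->'n', 'w'(22+5=27, 27 mod 26=1)->'b', 'h'(7+5=12)->'m', 'q'(16+5=21)->'v', 'i'(8+5=13)->'n'
Result: ywnbmvn


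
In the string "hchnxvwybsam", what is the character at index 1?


Input string: 'hchnxvwybsam'
Operation: get character at index 1
Index mapping: s[0]='h', s[1]='c'
Result: 'c'


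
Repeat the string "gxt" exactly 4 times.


Input string: 'gxt'
Operation: repeat 4 times
Concatenation: 'gxt' + 'gxt' + 'gxt' + 'gxt'
Result: gxtgxtgxtgxt


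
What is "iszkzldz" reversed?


Input string: 'iszkzldz'
Operation: reverse character order
Original order: 'i' -> 's' -> 'z' -> 'k' -> 'z' -> 'l' -> 'd' -> 'z'
Reversed order: 'z' -> 'd' -> 'l' -> 'z' -> 'k' -> 'z' -> 's' -> 'i'
Result: zdlzkzsi


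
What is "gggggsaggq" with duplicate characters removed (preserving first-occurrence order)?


Input: 'gggggsaggq'
Operation: keep first occurrence of each character
Scan: s[0]='g' new -> keep; s[1]='g' seen -> skip; s[2]='g' seen -> skip; s[3]='g' seen -> skip; s[4]='g' seen -> skip; s[5]='s' new -> keep; s[6]='a' new -> keep; s[7]='g' seen -> skip; s[8]='g' seen -> skip; s[9]='q' new -> keep
Result: gsaq


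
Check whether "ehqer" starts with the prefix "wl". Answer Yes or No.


Input string: 'ehqer'
Prefix to check: 'wl'
First 2 characters of input: 'eh'
Match: False
Result: No


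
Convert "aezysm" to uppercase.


Input string: 'aezysm'
Operation: convert each letter to uppercase
Mapping: 'a'->'A', 'e'->'E', 'z'->'Z', 'y'->'Y', 's'->'S', 'm'->'M'
Result: AEZYSM


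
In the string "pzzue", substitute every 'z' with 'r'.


Input string: 'pzzue'
Operation: replace 'z' with 'r'
Positions of 'z': 1, 2
After replacement: prrue


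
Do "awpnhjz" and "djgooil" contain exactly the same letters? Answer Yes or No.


String 1: 'awpnhjz' -> sorted: 'ahjnpwz'
String 2: 'djgooil' -> sorted: 'dgijloo'
Compare sorted forms: 'ahjnpwz' != 'dgijloo'
Anagram: No


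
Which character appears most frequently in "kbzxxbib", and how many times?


Input: 'kbzxxbib'
Operation: tally each character
Counts: 'b':3, 'i':1, 'k':1, 'x':2, 'z':1
Maximum: 'b' appears 3 times


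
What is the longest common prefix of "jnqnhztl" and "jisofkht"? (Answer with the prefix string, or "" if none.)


String 1: 'jnqnhztl'
String 2: 'jisofkht'
Compare position by position:
pos 0: 'j' vs 'j' match
pos 1: 'n' vs 'i' differ -> stop
Longest common prefix: "j" (length 1)


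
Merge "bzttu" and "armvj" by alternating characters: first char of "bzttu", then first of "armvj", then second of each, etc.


String 1: 'bzttu'
String 2: 'armvj'
Operation: alternate characters
Pairs: 'b'+'a', 'z'+'r', 't'+'m', 't'+'v', 'u'+'j'
Result: bazrtmtvuj


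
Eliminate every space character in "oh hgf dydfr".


Input string: 'oh hgf dydfr'
Operation: remove all spaces
Words: 'oh', 'hgf', 'dydfr'
Join without spaces: ohhgfdydfr


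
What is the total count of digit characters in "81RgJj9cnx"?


Input string: '81RgJj9cnx'
Operation: count digit characters (0-9)
Scan: '8'(digit), '1'(digit), 'R', 'g', 'J', 'j', '9'(digit), 'c', 'n', 'x'
Digits found: 3
Result: 3


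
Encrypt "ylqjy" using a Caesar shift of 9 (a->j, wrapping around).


Input: 'ylqjy', shift = 9
Operation: for each letter, (position + 9) mod 26
Mapping: 'y'(24+9=33, 33 mod 26=7)->'h', 'l'(11+9=20)->'u', 'q'(16+9=25)->'z', 'j'(9+9=18)->'s', 'y'(24+9=33, 33 mod 26=7)->'h'
Result: huzsh


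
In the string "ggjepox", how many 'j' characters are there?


Input string: 'ggjepox'
Target character: 'j'
Scan each position: s[2]='j'
Matches found at indices: 2
Total: 1


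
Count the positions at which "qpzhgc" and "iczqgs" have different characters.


String 1: 'qpzhgc'
String 2: 'iczqgs'
Compare each position: pos 0: 'q'!='i', pos 1: 'p'!='c', pos 2: 'z'=='z', pos 3: 'h'!='q', pos 4: 'g'=='g', pos 5: 'c'!='s'
Differing positions: 4
Hamming distance: 4


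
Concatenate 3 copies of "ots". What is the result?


Input string: 'ots'
Operation: repeat 3 times
Concatenation: 'ots' + 'ots' + 'ots'
Result: otsotsots


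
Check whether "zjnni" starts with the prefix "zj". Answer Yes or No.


Input string: 'zjnni'
Prefix to check: 'zj'
First 2 characters of input: 'zj'
Match: True
Result: Yes


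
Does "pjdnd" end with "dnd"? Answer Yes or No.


Input string: 'pjdnd'
Suffix to check: 'dnd'
Last 3 characters of input: 'dnd'
Match: True
Result: Yes


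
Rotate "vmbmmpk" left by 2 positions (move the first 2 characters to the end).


Input: 'vmbmmpk', shift = 2
Operation: split at index 2 and swap parts
Front part s[0:2] = 'vm'
Back part s[2:] = 'bmmpk'
Rotated = back + front = 'bmmpk' + 'vm'
Result: bmmpkvm


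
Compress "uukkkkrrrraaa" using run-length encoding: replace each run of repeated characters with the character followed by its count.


Input: 'uukkkkrrrraaa'
Operation: identify consecutive runs
Runs: 'uu' -> u2, 'kkkk' -> k4, 'rrrr' -> r4, 'aaa' -> a3
Encoded: u2k4r4a3


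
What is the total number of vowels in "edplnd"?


Input string: 'edplnd'
Operation: count vowels (a, e, i, o, u)
Scan: s[0]='e' (vowel), s[1]='d', s[2]='p', s[3]='l', s[4]='n', s[5]='d'
Vowels found: 1
Result: 1


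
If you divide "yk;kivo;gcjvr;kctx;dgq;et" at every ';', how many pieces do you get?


Input string: 'yk;kivo;gcjvr;kctx;dgq;et'
Delimiter: ';'
Split result: 'yk', 'kivo', 'gcjvr', 'kctx', 'dgq', 'et'
Number of parts: 6


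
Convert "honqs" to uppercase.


Input string: 'honqs'
Operation: convert each letter to uppercase
Mapping: 'h'->'H', 'o'->'O', 'n'->'N', 'q'->'Q', 's'->'S'
Result: HONQS


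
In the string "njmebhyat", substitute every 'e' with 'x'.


Input string: 'njmebhyat'
Operation: replace 'e' with 'x'
Positions of 'e': 3
After replacement: njmxbhyat


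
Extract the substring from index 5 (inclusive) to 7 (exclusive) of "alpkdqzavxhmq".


Input string: 'alpkdqzavxhmq'
Operation: slice [5:7]
Extract characters: s[5]='q', s[6]='z'
Result: qz


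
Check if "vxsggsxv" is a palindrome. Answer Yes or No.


Input string: 'vxsggsxv'
Reversed: 'vxsggsxv'
Compare pairs: s[0]='v' vs s[7]='v' (match), s[1]='x' vs s[6]='x' (match), s[2]='s' vs s[5]='s' (match), s[3]='g' vs s[4]='g' (match)
Palindrome: Yes


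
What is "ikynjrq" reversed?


Input string: 'ikynjrq'
Operation: reverse character order
Original order: 'i' -> 'k' -> 'y' -> 'n' -> 'j' -> 'r' -> 'q'
Reversed order: 'q' -> 'r' -> 'j' -> 'n' -> 'y' -> 'k' -> 'i'
Result: qrjnyki


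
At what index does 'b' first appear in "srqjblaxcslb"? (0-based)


Input string: 'srqjblaxcslb'
Target: 'b'
Scanning left to right: s[0]='s', s[1]='r', s[2]='q', s[3]='j', s[4]='b'
First match at index: 4


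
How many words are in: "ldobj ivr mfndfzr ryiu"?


Input string: 'ldobj ivr mfndfzr ryiu'
Operation: split by spaces
Words found: 'ldobj', 'ivr', 'mfndfzr', 'ryiu'
Word count: 4


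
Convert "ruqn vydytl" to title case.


Input string: 'ruqn vydytl'
Operation: capitalize first letter of each word
Word transformations: 'ruqn'->'Ruqn', 'vydytl'->'Vydytl'
Result: Ruqn Vydytl


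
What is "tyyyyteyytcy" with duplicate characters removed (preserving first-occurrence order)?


Input: 'tyyyyteyytcy'
Operation: keep first occurrence of each character
Scan: s[0]='t' new -> keep; s[1]='y' new -> keep; s[2]='y' seen -> skip; s[3]='y' seen -> skip; s[4]='y' seen -> skip; s[5]='t' seen -> skip; s[6]='e' new -> keep; s[7]='y' seen -> skip; s[8]='y' seen -> skip; s[9]='t' seen -> skip; s[10]='c' new -> keep; s[11]='y' seen -> skip
Result: tyec


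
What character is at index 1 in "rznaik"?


Input string: 'rznaik'
Operation: get character at index 1
Index mapping: s[0]='r', s[1]='z'
Result: 'z'


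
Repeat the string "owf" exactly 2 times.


Input string: 'owf'
Operation: repeat 2 times
Concatenation: 'owf' + 'owf'
Result: owfowf


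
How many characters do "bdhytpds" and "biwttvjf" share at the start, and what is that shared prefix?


String 1: 'bdhytpds'
String 2: 'biwttvjf'
Compare position by position:
pos 0: 'b' vs 'b' match
pos 1: 'd' vs 'i' differ -> stop
Longest common prefix: "b" (length 1)


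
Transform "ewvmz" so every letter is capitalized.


Input string: 'ewvmz'
Operation: convert each letter to uppercase
Mapping: 'e'->'E', 'w'->'W', 'v'->'V', 'm'->'M', 'z'->'Z'
Result: EWVMZ


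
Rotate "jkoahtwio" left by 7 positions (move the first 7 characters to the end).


Input: 'jkoahtwio', shift = 7
Operation: split at index 7 and swap parts
Front part s[0:7] = 'jkoahtw'
Back part s[7:] = 'io'
Rotated = back + front = 'io' + 'jkoahtw'
Result: iojkoahtw


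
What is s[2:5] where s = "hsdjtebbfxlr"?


Input string: 'hsdjtebbfxlr'
Operation: slice [2:5]
Extract characters: s[2]='d', s[3]='j', s[4]='t'
Result: djt


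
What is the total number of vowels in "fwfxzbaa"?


Input string: 'fwfxzbaa'
Operation: count vowels (a, e, i, o, u)
Scan: s[0]='f', s[1]='w', s[2]='f', s[3]='x', s[4]='z', s[5]='b', s[6]='a' (vowel), s[7]='a' (vowel)
Vowels found: 2
Result: 2


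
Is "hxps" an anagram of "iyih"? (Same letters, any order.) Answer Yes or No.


String 1: 'iyih' -> sorted: 'hiiy'
String 2: 'hxps' -> sorted: 'hpsx'
Compare sorted forms: 'hiiy' != 'hpsx'
Anagram: No


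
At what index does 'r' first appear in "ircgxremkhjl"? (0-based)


Input string: 'ircgxremkhjl'
Target: 'r'
Scanning left to right: s[0]='i', s[1]='r'
First match at index: 1


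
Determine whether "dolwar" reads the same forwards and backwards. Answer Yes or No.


Input string: 'dolwar'
Reversed: 'rawlod'
Compare pairs: s[0]='d' vs s[5]='r' (mismatch), s[1]='o' vs s[4]='a' (mismatch), s[2]='l' vs s[3]='w' (mismatch)
Palindrome: No


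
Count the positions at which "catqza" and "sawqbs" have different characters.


String 1: 'catqza'
String 2: 'sawqbs'
Compare each position: pos 0: 'c'!='s', pos 1: 'a'=='a', pos 2: 't'!='w', pos 3: 'q'=='q', pos 4: 'z'!='b', pos 5: 'a'!='s'
Differing positions: 4
Hamming distance: 4


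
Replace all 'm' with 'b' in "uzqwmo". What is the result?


Input string: 'uzqwmo'
Operation: replace 'm' with 'b'
Positions of 'm': 4
After replacement: uzqwbo


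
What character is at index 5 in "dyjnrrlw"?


Input string: 'dyjnrrlw'
Operation: get character at index 5
Index mapping: s[0]='d', s[1]='y', s[2]='j', s[3]='n', s[4]='r', s[5]='r'
Result: 'r'


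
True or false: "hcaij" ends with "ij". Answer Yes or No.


Input string: 'hcaij'
Suffix to check: 'ij'
Last 2 characters of input: 'ij'
Match: True
Result: Yes


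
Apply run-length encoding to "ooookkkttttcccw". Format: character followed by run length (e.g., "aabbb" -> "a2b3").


Input: 'ooookkkttttcccw'
Operation: identify consecutive runs
Runs: 'oooo' -> o4, 'kkk' -> k3, 'tttt' -> t4, 'ccc' -> c3, 'w' -> w1
Encoded: o4k3t4c3w1


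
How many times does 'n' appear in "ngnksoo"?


Input string: 'ngnksoo'
Target character: 'n'
Scan each position: s[0]='n', s[2]='n'
Matches found at indices: 0, 2
Total: 2


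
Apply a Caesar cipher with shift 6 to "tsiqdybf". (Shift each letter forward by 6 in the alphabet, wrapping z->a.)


Input: 'tsiqdybf', shift = 6
Operation: for each letter, (position + 6) mod 26
Mapping: 't'(19+6=25)->'z', 's'(18+6=24)->'y', 'i'(8+6=14)->'o', 'q'(16+6=22)->'w', 'd'(3+6=9)->'j', 'y'(24+6=30, 30 mod 26=4)->'e', 'b'(1+6=7)->'h', 'f'(5+6=11)->'l'
Result: zyowjehl


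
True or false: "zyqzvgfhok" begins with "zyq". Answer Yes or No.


Input string: 'zyqzvgfhok'
Prefix to check: 'zyq'
First 3 characters of input: 'zyq'
Match: True
Result: Yes


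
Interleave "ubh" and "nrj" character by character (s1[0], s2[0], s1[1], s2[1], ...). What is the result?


String 1: 'ubh'
String 2: 'nrj'
Operation: alternate characters
Pairs: 'u'+'n', 'b'+'r', 'h'+'j'
Result: unbrhj


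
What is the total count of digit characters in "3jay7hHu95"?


Input string: '3jay7hHu95'
Operation: count digit characters (0-9)
Scan: '3'(digit), 'j', 'a', 'y', '7'(digit), 'h', 'H', 'u', '9'(digit), '5'(digit)
Digits found: 4
Result: 4


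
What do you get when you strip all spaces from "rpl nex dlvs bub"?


Input string: 'rpl nex dlvs bub'
Operation: remove all spaces
Words: 'rpl', 'nex', 'dlvs', 'bub'
Join without spaces: rplnexdlvsbub


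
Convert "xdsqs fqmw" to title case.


Input string: 'xdsqs fqmw'
Operation: capitalize first letter of each word
Word transformations: 'xdsqs'->'Xdsqs', 'fqmw'->'Fqmw'
Result: Xdsqs Fqmw


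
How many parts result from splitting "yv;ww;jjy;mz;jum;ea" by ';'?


Input string: 'yv;ww;jjy;mz;jum;ea'
Delimiter: ';'
Split result: 'yv', 'ww', 'jjy', 'mz', 'jum', 'ea'
Number of parts: 6


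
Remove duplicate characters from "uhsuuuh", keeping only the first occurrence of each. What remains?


Input: 'uhsuuuh'
Operation: keep first occurrence of each character
Scan: s[0]='u' new -> keep; s[1]='h' new -> keep; s[2]='s' new -> keep; s[3]='u' seen -> skip; s[4]='u' seen -> skip; s[5]='u' seen -> skip; s[6]='h' seen -> skip
Result: uhs


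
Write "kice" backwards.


Input string: 'kice'
Operation: reverse character order
Original order: 'k' -> 'i' -> 'c' -> 'e'
Reversed order: 'e' -> 'c' -> 'i' -> 'k'
Result: ecik


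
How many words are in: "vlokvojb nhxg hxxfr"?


Input string: 'vlokvojb nhxg hxxfr'
Operation: split by spaces
Words found: 'vlokvojb', 'nhxg', 'hxxfr'
Word count: 3


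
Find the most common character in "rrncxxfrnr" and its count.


Input: 'rrncxxfrnr'
Operation: tally each character
Counts: 'c':1, 'f':1, 'n':2, 'r':4, 'x':2
Maximum: 'r' appears 4 times


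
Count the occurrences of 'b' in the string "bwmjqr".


Input string: 'bwmjqr'
Target character: 'b'
Scan each position: s[0]='b'
Matches found at indices: 0
Total: 1


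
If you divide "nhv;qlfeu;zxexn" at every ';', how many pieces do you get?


Input string: 'nhv;qlfeu;zxexn'
Delimiter: ';'
Split result: 'nhv', 'qlfeu', 'zxexn'
Number of parts: 3


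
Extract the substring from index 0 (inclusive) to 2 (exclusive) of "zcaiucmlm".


Input string: 'zcaiucmlm'
Operation: slice [0:2]
Extract characters: s[0]='z', s[1]='c'
Result: zc


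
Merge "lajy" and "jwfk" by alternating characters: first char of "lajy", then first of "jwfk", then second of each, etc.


String 1: 'lajy'
String 2: 'jwfk'
Operation: alternate characters
Pairs: 'l'+'j', 'a'+'w', 'j'+'f', 'y'+'k'
Result: ljawjfyk


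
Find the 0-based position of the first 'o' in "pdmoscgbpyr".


Input string: 'pdmoscgbpyr'
Target: 'o'
Scanning left to right: s[0]='p', s[1]='d', s[2]='m', s[3]='o'
First match at index: 3


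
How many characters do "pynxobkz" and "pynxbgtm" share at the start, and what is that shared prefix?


String 1: 'pynxobkz'
String 2: 'pynxbgtm'
Compare position by position:
pos 0: 'p' vs 'p' match
pos 1: 'y' vs 'y' match
pos 2: 'n' vs 'n' match
pos 3: 'x' vs 'x' match
pos 4: 'o' vs 'b' differ -> stop
Longest common prefix: "pynx" (length 4)


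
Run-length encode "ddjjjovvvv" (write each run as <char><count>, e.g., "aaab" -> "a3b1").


Input: 'ddjjjovvvv'
Operation: identify consecutive runs
Runs: 'dd' -> d2, 'jjj' -> j3, 'o' -> o1, 'vvvv' -> v4
Encoded: d2j3o1v4


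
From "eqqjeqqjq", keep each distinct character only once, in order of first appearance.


Input: 'eqqjeqqjq'
Operation: keep first occurrence of each character
Scan: s[0]='e' new -> keep; s[1]='q' new -> keep; s[2]='q' seen -> skip; s[3]='j' new -> keep; s[4]='e' seen -> skip; s[5]='q' seen -> skip; s[6]='q' seen -> skip; s[7]='j' seen -> skip; s[8]='q' seen -> skip
Result: eqj


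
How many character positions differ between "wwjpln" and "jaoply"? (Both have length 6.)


String 1: 'wwjpln'
String 2: 'jaoply'
Compare each position: pos 0: 'w'!='j', pos 1: 'w'!='a', pos 2: 'j'!='o', pos 3: 'p'=='p', pos 4: 'l'=='l', pos 5: 'n'!='y'
Differing positions: 4
Hamming distance: 4


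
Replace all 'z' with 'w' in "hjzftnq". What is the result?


Input string: 'hjzftnq'
Operation: replace 'z' with 'w'
Positions of 'z': 2
After replacement: hjwftnq


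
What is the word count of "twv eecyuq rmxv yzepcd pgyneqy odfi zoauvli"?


Input string: 'twv eecyuq rmxv yzepcd pgyneqy odfi zoauvli'
Operation: split by spaces
Words found: 'twv', 'eecyuq', 'rmxv', 'yzepcd', 'pgyneqy', 'odfi', 'zoauvli'
Word count: 7


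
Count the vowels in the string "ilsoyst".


Input string: 'ilsoyst'
Operation: count vowels (a, e, i, o, u)
Scan: s[0]='i' (vowel), s[1]='l', s[2]='s', s[3]='o' (vowel), s[4]='y', s[5]='s', s[6]='t'
Vowels found: 2
Result: 2


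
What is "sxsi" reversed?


Input string: 'sxsi'
Operation: reverse character order
Original order: 's' -> 'x' -> 's' -> 'i'
Reversed order: 'i' -> 's' -> 'x' -> 's'
Result: isxs


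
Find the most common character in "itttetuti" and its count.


Input: 'itttetuti'
Operation: tally each character
Counts: 'e':1, 'i':2, 't':5, 'u':1
Maximum: 't' appears 5 times


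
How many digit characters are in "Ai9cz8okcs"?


Input string: 'Ai9cz8okcs'
Operation: count digit characters (0-9)
Scan: 'A', 'i', '9'(digit), 'c', 'z', '8'(digit), 'o', 'k', 'c', 's'
Digits found: 2
Result: 2


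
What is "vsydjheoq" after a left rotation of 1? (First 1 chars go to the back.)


Input: 'vsydjheoq', shift = 1
Operation: split at index 1 and swap parts
Front part s[0:1] = 'v'
Back part s[1:] = 'sydjheoq'
Rotated = back + front = 'sydjheoq' + 'v'
Result: sydjheoqv


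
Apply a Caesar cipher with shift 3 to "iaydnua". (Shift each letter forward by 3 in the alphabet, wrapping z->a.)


Input: 'iaydnua', shift = 3
Operation: for each letter, (position + 3) mod 26
Mapping: 'i'(8+3=11)->'l', 'a'(0+3=3)->'d', 'y'(24+3=27, 27 mod 26=1)->'b', 'd'(3+3=6)->'g', 'n'(13+3=16)->'q', 'u'(20+3=23)->'x', 'a'(0+3=3)->'d'
Result: ldbgqxd


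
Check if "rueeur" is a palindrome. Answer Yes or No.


Input string: 'rueeur'
Reversed: 'rueeur'
Compare pairs: s[0]='r' vs s[5]='r' (match), s[1]='u' vs s[4]='u' (match), s[2]='e' vs s[3]='e' (match)
Palindrome: Yes


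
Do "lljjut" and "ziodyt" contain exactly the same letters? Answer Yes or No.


String 1: 'lljjut' -> sorted: 'jjlltu'
String 2: 'ziodyt' -> sorted: 'diotyz'
Compare sorted forms: 'jjlltu' != 'diotyz'
Anagram: No


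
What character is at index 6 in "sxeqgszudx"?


Input string: 'sxeqgszudx'
Operation: get character at index 6
Index mapping: s[0]='s', s[1]='x', s[2]='e', s[3]='q', s[4]='g', s[5]='s', s[6]='z'
Result: 'z'


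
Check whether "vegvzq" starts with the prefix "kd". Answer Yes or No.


Input string: 'vegvzq'
Prefix to check: 'kd'
First 2 characters of input: 've'
Match: False
Result: No


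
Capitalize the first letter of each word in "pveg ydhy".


Input string: 'pveg ydhy'
Operation: capitalize first letter of each word
Word transformations: 'pveg'->'Pveg', 'ydhy'->'Ydhy'
Result: Pveg Ydhy


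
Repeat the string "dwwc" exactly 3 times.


Input string: 'dwwc'
Operation: repeat 3 times
Concatenation: 'dwwc' + 'dwwc' + 'dwwc'
Result: dwwcdwwcdwwc


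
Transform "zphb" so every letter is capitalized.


Input string: 'zphb'
Operation: convert each letter to uppercase
Mapping: 'z'->'Z', 'p'->'P', 'h'->'H', 'b'->'B'
Result: ZPHB


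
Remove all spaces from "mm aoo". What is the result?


Input string: 'mm aoo'
Operation: remove all spaces
Words: 'mm', 'aoo'
Join without spaces: mmaoo


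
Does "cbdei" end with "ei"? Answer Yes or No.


Input string: 'cbdei'
Suffix to check: 'ei'
Last 2 characters of input: 'ei'
Match: True
Result: Yes


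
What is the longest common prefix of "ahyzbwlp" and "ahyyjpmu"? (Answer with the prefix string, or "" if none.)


String 1: 'ahyzbwlp'
String 2: 'ahyyjpmu'
Compare position by position:
pos 0: 'a' vs 'a' match
pos 1: 'h' vs 'h' match
pos 2: 'y' vs 'y' match
pos 3: 'z' vs 'y' differ -> stop
Longest common prefix: "ahy" (length 3)


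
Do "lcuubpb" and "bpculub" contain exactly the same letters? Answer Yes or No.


String 1: 'lcuubpb' -> sorted: 'bbclpuu'
String 2: 'bpculub' -> sorted: 'bbclpuu'
Compare sorted forms: 'bbclpuu' == 'bbclpuu'
Anagram: Yes


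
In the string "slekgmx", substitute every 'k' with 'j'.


Input string: 'slekgmx'
Operation: replace 'k' with 'j'
Positions of 'k': 3
After replacement: slejgmx


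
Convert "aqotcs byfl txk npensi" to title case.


Input string: 'aqotcs byfl txk npensi'
Operation: capitalize first letter of each word
Word transformations: 'aqotcs'->'Aqotcs', 'byfl'->'Byfl', 'txk'->'Txk', 'npensi'->'Npensi'
Result: Aqotcs Byfl Txk Npensi


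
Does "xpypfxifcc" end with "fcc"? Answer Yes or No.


Input string: 'xpypfxifcc'
Suffix to check: 'fcc'
Last 3 characters of input: 'fcc'
Match: True
Result: Yes


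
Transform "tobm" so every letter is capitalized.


Input string: 'tobm'
Operation: convert each letter to uppercase
Mapping: 't'->'T', 'o'->'O', 'b'->'B', 'm'->'M'
Result: TOBM


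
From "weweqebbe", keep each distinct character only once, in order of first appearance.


Input: 'weweqebbe'
Operation: keep first occurrence of each character
Scan: s[0]='w' new -> keep; s[1]='e' new -> keep; s[2]='w' seen -> skip; s[3]='e' seen -> skip; s[4]='q' new -> keep; s[5]='e' seen -> skip; s[6]='b' new -> keep; s[7]='b' seen -> skip; s[8]='e' seen -> skip
Result: weqb


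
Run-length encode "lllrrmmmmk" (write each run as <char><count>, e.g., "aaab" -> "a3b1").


Input: 'lllrrmmmmk'
Operation: identify consecutive runs
Runs: 'lll' -> l3, 'rr' -> r2, 'mmmm' -> m4, 'k' -> k1
Encoded: l3r2m4k1


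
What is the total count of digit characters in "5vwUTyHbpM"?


Input string: '5vwUTyHbpM'
Operation: count digit characters (0-9)
Scan: '5'(digit), 'v', 'w', 'U', 'T', 'y', 'H', 'b', 'p', 'M'
Digits found: 1
Result: 1


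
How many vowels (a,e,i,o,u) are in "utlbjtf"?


Input string: 'utlbjtf'
Operation: count vowels (a, e, i, o, u)
Scan: s[0]='u' (vowel), s[1]='t', s[2]='l', s[3]='b', s[4]='j', s[5]='t', s[6]='f'
Vowels found: 1
Result: 1


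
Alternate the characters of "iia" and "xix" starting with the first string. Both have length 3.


String 1: 'iia'
String 2: 'xix'
Operation: alternate characters
Pairs: 'i'+'x', 'i'+'i', 'a'+'x'
Result: ixiiax


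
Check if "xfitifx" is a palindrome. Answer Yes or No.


Input string: 'xfitifx'
Reversed: 'xfitifx'
Compare pairs: s[0]='x' vs s[6]='x' (match), s[1]='f' vs s[5]='f' (match), s[2]='i' vs s[4]='i' (match)
Palindrome: Yes


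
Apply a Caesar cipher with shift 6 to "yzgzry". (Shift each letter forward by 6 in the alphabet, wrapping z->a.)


Input: 'yzgzry', shift = 6
Operation: for each letter, (position + 6) mod 26
Mapping: 'y'(24+6=30, 30 mod 26=4)->'e', 'z'(25+6=31, 31 mod 26=5)->'f', 'g'(6+6=12)->'m', 'z'(25+6=31, 31 mod 26=5)->'f', 'r'(17+6=23)->'x', 'y'(24+6=30, 30 mod 26=4)->'e'
Result: efmfxe


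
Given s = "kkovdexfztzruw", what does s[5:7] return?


Input string: 'kkovdexfztzruw'
Operation: slice [5:7]
Extract characters: s[5]='e', s[6]='x'
Result: ex


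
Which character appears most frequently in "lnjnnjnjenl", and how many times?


Input: 'lnjnnjnjenl'
Operation: tally each character
Counts: 'e':1, 'j':3, 'l':2, 'n':5
Maximum: 'n' appears 5 times


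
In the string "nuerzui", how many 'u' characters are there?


Input string: 'nuerzui'
Target character: 'u'
Scan each position: s[1]='u', s[5]='u'
Matches found at indices: 1, 5
Total: 2


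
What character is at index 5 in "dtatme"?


Input string: 'dtatme'
Operation: get character at index 5
Index mapping: s[0]='d', s[1]='t', s[2]='a', s[3]='t', s[4]='m', s[5]='e'
Result: 'e'


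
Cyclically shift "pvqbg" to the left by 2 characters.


Input: 'pvqbg', shift = 2
Operation: split at index 2 and swap parts
Front part s[0:2] = 'pv'
Back part s[2:] = 'qbg'
Rotated = back + front = 'qbg' + 'pv'
Result: qbgpv


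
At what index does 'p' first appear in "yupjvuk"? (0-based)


Input string: 'yupjvuk'
Target: 'p'
Scanning left to right: s[0]='y', s[1]='u', s[2]='p'
First match at index: 2


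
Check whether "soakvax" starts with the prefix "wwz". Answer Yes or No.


Input string: 'soakvax'
Prefix to check: 'wwz'
First 3 characters of input: 'soa'
Match: False
Result: No


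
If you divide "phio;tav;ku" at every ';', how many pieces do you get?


Input string: 'phio;tav;ku'
Delimiter: ';'
Split result: 'phio', 'tav', 'ku'
Number of parts: 3


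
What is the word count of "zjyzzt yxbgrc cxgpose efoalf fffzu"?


Input string: 'zjyzzt yxbgrc cxgpose efoalf fffzu'
Operation: split by spaces
Words found: 'zjyzzt', 'yxbgrc', 'cxgpose', 'efoalf', 'fffzu'
Word count: 5


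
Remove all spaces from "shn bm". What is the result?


Input string: 'shn bm'
Operation: remove all spaces
Words: 'shn', 'bm'
Join without spaces: shnbm


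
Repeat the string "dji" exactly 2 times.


Input string: 'dji'
Operation: repeat 2 times
Concatenation: 'dji' + 'dji'
Result: djidji


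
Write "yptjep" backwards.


Input string: 'yptjep'
Operation: reverse character order
Original order: 'y' -> 'p' -> 't' -> 'j' -> 'e' -> 'p'
Reversed order: 'p' -> 'e' -> 'j' -> 't' -> 'p' -> 'y'
Result: pejtpy


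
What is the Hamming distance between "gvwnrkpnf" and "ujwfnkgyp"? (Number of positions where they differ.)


String 1: 'gvwnrkpnf'
String 2: 'ujwfnkgyp'
Compare each position: pos 0: 'g'!='u', pos 1: 'v'!='j', pos 2: 'w'=='w', pos 3: 'n'!='f', pos 4: 'r'!='n', pos 5: 'k'=='k', pos 6: 'p'!='g', pos 7: 'n'!='y', pos 8: 'f'!='p'
Differing positions: 7
Hamming distance: 7


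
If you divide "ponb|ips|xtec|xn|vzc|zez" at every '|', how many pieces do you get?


Input string: 'ponb|ips|xtec|xn|vzc|zez'
Delimiter: '|'
Split result: 'ponb', 'ips', 'xtec', 'xn', 'vzc', 'zez'
Number of parts: 6


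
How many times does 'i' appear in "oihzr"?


Input string: 'oihzr'
Target character: 'i'
Scan each position: s[1]='i'
Matches found at indices: 1
Total: 1


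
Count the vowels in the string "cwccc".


Input string: 'cwccc'
Operation: count vowels (a, e, i, o, u)
Scan: s[0]='c', s[1]='w', s[2]='c', s[3]='c', s[4]='c'
Vowels found: 0
Result: 0


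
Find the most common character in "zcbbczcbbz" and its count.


Input: 'zcbbczcbbz'
Operation: tally each character
Counts: 'b':4, 'c':3, 'z':3
Maximum: 'b' appears 4 times


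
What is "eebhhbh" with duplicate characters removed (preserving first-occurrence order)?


Input: 'eebhhbh'
Operation: keep first occurrence of each character
Scan: s[0]='e' new -> keep; s[1]='e' seen -> skip; s[2]='b' new -> keep; s[3]='h' new -> keep; s[4]='h' seen -> skip; s[5]='b' seen -> skip; s[6]='h' seen -> skip
Result: ebh


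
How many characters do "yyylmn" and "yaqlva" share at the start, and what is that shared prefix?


String 1: 'yyylmn'
String 2: 'yaqlva'
Compare position by position:
pos 0: 'y' vs 'y' match
pos 1: 'y' vs 'a' differ -> stop
Longest common prefix: "y" (length 1)


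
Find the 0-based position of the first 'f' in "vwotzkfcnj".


Input string: 'vwotzkfcnj'
Target: 'f'
Scanning left to right: s[0]='v', s[1]='w', s[2]='o', s[3]='t', s[4]='z', s[5]='k', s[6]='f'
First match at index: 6


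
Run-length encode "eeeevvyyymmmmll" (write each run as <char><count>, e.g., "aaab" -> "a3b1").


Input: 'eeeevvyyymmmmll'
Operation: identify consecutive runs
Runs: 'eeee' -> e4, 'vv' -> v2, 'yyy' -> y3, 'mmmm' -> m4, 'll' -> l2
Encoded: e4v2y3m4l2


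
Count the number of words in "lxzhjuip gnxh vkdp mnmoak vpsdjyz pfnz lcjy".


Input string: 'lxzhjuip gnxh vkdp mnmoak vpsdjyz pfnz lcjy'
Operation: split by spaces
Words found: 'lxzhjuip', 'gnxh', 'vkdp', 'mnmoak', 'vpsdjyz', 'pfnz', 'lcjy'
Word count: 7


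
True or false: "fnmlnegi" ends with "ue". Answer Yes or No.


Input string: 'fnmlnegi'
Suffix to check: 'ue'
Last 2 characters of input: 'gi'
Match: False
Result: No


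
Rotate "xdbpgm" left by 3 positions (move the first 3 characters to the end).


Input: 'xdbpgm', shift = 3
Operation: split at index 3 and swap parts
Front part s[0:3] = 'xdb'
Back part s[3:] = 'pgm'
Rotated = back + front = 'pgm' + 'xdb'
Result: pgmxdb


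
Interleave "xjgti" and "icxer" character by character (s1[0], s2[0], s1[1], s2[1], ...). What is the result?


String 1: 'xjgti'
String 2: 'icxer'
Operation: alternate characters
Pairs: 'x'+'i', 'j'+'c', 'g'+'x', 't'+'e', 'i'+'r'
Result: xijcgxteir


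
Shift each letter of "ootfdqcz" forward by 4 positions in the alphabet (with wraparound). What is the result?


Input: 'ootfdqcz', shift = 4
Operation: for each letter, (position + 4) mod 26
Mapping: 'o'(14+4=18)->'s', 'o'(14+4=18)->'s', 't'(19+4=23)->'x', 'f'(5+4=9)->'j', 'd'(3+4=7)->'h', 'q'(16+4=20)->'u', 'c'(2+4=6)->'g', 'z'(25+4=29, 29 mod 26=3)->'d'
Result: ssxjhugd


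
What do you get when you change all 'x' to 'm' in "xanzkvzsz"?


Input string: 'xanzkvzsz'
Operation: replace 'x' with 'm'
Positions of 'x': 0
After replacement: manzkvzsz


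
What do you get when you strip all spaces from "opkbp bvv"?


Input string: 'opkbp bvv'
Operation: remove all spaces
Words: 'opkbp', 'bvv'
Join without spaces: opkbpbvv


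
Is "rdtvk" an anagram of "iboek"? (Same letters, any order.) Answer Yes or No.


String 1: 'iboek' -> sorted: 'beiko'
String 2: 'rdtvk' -> sorted: 'dkrtv'
Compare sorted forms: 'beiko' != 'dkrtv'
Anagram: No


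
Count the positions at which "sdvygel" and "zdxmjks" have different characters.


String 1: 'sdvygel'
String 2: 'zdxmjks'
Compare each position: pos 0: 's'!='z', pos 1: 'd'=='d', pos 2: 'v'!='x', pos 3: 'y'!='m', pos 4: 'g'!='j', pos 5: 'e'!='k', pos 6: 'l'!='s'
Differing positions: 6
Hamming distance: 6


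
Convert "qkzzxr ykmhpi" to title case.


Input string: 'qkzzxr ykmhpi'
Operation: capitalize first letter of each word
Word transformations: 'qkzzxr'->'Qkzzxr', 'ykmhpi'->'Ykmhpi'
Result: Qkzzxr Ykmhpi


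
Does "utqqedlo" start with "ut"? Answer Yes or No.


Input string: 'utqqedlo'
Prefix to check: 'ut'
First 2 characters of input: 'ut'
Match: True
Result: Yes


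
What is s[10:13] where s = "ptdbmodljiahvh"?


Input string: 'ptdbmodljiahvh'
Operation: slice [10:13]
Extract characters: s[10]='a', s[11]='h', s[12]='v'
Result: ahv


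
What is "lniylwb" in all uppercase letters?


Input string: 'lniylwb'
Operation: convert each letter to uppercase
Mapping: 'l'->'L', 'n'->'N', 'i'->'I', 'y'->'Y', 'l'->'L', 'w'->'W', 'b'->'B'
Result: LNIYLWB


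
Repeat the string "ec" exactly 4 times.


Input string: 'ec'
Operation: repeat 4 times
Concatenation: 'ec' + 'ec' + 'ec' + 'ec'
Result: ecececec


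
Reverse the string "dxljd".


Input string: 'dxljd'
Operation: reverse character order
Original order: 'd' -> 'x' -> 'l' -> 'j' -> 'd'
Reversed order: 'd' -> 'j' -> 'l' -> 'x' -> 'd'
Result: djlxd


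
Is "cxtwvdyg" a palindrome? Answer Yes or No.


Input string: 'cxtwvdyg'
Reversed: 'gydvwtxc'
Compare pairs: s[0]='c' vs s[7]='g' (mismatch), s[1]='x' vs s[6]='y' (mismatch), s[2]='t' vs s[5]='d' (mismatch), s[3]='w' vs s[4]='v' (mismatch)
Palindrome: No


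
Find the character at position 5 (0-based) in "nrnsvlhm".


Input string: 'nrnsvlhm'
Operation: get character at index 5
Index mapping: s[0]='n', s[1]='r', s[2]='n', s[3]='s', s[4]='v', s[5]='l'
Result: 'l'


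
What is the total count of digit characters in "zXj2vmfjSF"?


Input string: 'zXj2vmfjSF'
Operation: count digit characters (0-9)
Scan: 'z', 'X', 'j', '2'(digit), 'v', 'm', 'f', 'j', 'S', 'F'
Digits found: 1
Result: 1


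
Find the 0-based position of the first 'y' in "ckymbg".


Input string: 'ckymbg'
Target: 'y'
Scanning left to right: s[0]='c', s[1]='k', s[2]='y'
First match at index: 2


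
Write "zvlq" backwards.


Input string: 'zvlq'
Operation: reverse character order
Original order: 'z' -> 'v' -> 'l' -> 'q'
Reversed order: 'q' -> 'l' -> 'v' -> 'z'
Result: qlvz


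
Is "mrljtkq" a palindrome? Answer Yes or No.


Input string: 'mrljtkq'
Reversed: 'qktjlrm'
Compare pairs: s[0]='m' vs s[6]='q' (mismatch), s[1]='r' vs s[5]='k' (mismatch), s[2]='l' vs s[4]='t' (mismatch)
Palindrome: No


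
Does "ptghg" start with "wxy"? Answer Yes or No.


Input string: 'ptghg'
Prefix to check: 'wxy'
First 3 characters of input: 'ptg'
Match: False
Result: No


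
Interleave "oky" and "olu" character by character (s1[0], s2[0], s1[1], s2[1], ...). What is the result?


String 1: 'oky'
String 2: 'olu'
Operation: alternate characters
Pairs: 'o'+'o', 'k'+'l', 'y'+'u'
Result: ooklyu


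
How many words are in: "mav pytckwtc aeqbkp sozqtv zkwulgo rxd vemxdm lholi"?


Input string: 'mav pytckwtc aeqbkp sozqtv zkwulgo rxd vemxdm lholi'
Operation: split by spaces
Words found: 'mav', 'pytckwtc', 'aeqbkp', 'sozqtv', 'zkwulgo', 'rxd', 'vemxdm', 'lholi'
Word count: 8


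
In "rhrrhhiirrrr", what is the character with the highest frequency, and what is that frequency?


Input: 'rhrrhhiirrrr'
Operation: tally each character
Counts: 'h':3, 'i':2, 'r':7
Maximum: 'r' appears 7 times


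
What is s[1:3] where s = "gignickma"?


Input string: 'gignickma'
Operation: slice [1:3]
Extract characters: s[1]='i', s[2]='g'
Result: ig


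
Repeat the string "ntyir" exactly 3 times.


Input string: 'ntyir'
Operation: repeat 3 times
Concatenation: 'ntyir' + 'ntyir' + 'ntyir'
Result: ntyirntyirntyir


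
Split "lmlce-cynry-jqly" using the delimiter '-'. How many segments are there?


Input string: 'lmlce-cynry-jqly'
Delimiter: '-'
Split result: 'lmlce', 'cynry', 'jqly'
Number of parts: 3


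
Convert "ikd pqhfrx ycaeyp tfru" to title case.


Input string: 'ikd pqhfrx ycaeyp tfru'
Operation: capitalize first letter of each word
Word transformations: 'ikd'->'Ikd', 'pqhfrx'->'Pqhfrx', 'ycaeyp'->'Ycaeyp', 'tfru'->'Tfru'
Result: Ikd Pqhfrx Ycaeyp Tfru


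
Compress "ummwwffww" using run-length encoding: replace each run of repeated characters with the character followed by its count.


Input: 'ummwwffww'
Operation: identify consecutive runs
Runs: 'u' -> u1, 'mm' -> m2, 'ww' -> w2, 'ff' -> f2, 'ww' -> w2
Encoded: u1m2w2f2w2
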